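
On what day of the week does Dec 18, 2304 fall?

Doomsday rule: the anchor day for the 2300s is Wednesday. For year 04: 4÷12 = 0 r 4, and 4÷4 = 1, so 0+4+1 = 5.
Wednesday + 5 ≡ Monday — that's 2304's doomsday.
In December the doomsday date is Dec 12.
Dec 18 is 6 days after Dec 12; 6 mod 7 = 6, so Monday + 6 = Sunday.

Sunday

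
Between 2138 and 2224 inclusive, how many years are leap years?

21

Multiples of 4 in [2138,2224]: 22.
Of those, multiples of 100: 1 (not leap unless ÷400).
Multiples of 400: 0.
Leap years = 22 − 1 + 0 = 21.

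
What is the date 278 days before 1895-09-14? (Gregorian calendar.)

December 10, 1894

−14 → Aug 31, 1895 (end of Aug, 31 days; 264 left).
−31 → Jul 31, 1895 (end of Jul, 31 days; 233 left).
−31 → Jun 30, 1895 (end of Jun, 30 days; 202 left).
−30 → May 31, 1895 (end of May, 31 days; 172 left).
−31 → Apr 30, 1895 (end of Apr, 30 days; 141 left).
−30 → Mar 31, 1895 (end of Mar, 31 days; 111 left).
−31 → Feb 28, 1895 (end of Feb, 28 days; 80 left).
−28 → Jan 31, 1895 (end of Jan, 31 days; 52 left).
−31 → Dec 31, 1894 (end of Dec, 31 days; 21 left).
−21 → Dec 10, 1894.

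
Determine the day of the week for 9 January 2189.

Doomsday rule: the anchor day for the 2100s is Sunday. For year 89: 89÷12 = 7 r 5, and 5÷4 = 1, so 7+5+1 = 13.
Sunday + 13 ≡ Saturday — that's 2189's doomsday.
In January the doomsday date is Jan 3 (2189 is not a leap year).
Jan 9 is 6 days after Jan 3; 6 mod 7 = 6, so Saturday + 6 = Friday.

Friday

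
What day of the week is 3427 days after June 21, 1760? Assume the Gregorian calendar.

Wednesday

Jun 21, 1760 is a Saturday.
3427 mod 7 = 4, so 3427 days after a Saturday is Saturday + 4 = Wednesday.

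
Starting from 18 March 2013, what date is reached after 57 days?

Mar has 31 days: +14 → Apr 1, 2013 (43 left).
Apr has 30 days: +30 → May 1, 2013 (13 left).
+13 → May 14, 2013.

May 14, 2013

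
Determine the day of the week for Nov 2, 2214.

Doomsday rule: the anchor day for the 2200s is Friday. For year 14: 14÷12 = 1 r 2, and 2÷4 = 0, so 1+2+0 = 3.
Friday + 3 ≡ Monday — that's 2214's doomsday.
In November the doomsday date is Nov 7.
Nov 2 is 5 days before Nov 7; 5 mod 7 = 5, so Monday − 5 = Wednesday.

Wednesday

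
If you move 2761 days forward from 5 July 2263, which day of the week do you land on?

Wednesday

First find the weekday of Jul 5, 2263. Doomsday rule: the anchor day for the 2200s is Friday. For year 63: 63÷12 = 5 r 3, and 3÷4 = 0, so 5+3+0 = 8.
Friday + 8 ≡ Saturday — that's 2263's doomsday.
In July the doomsday date is Jul 11.
Jul 5 is 6 days before Jul 11; 6 mod 7 = 6, so Saturday − 6 = Sunday.
2761 mod 7 = 3, so 2761 days after a Sunday is Sunday + 3 = Wednesday.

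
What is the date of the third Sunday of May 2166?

May 1, 2166 is a Thursday.
The first Sunday is therefore May 4 (3 days later).
The third Sunday is 4 + 2×7 = May 18.

May 18, 2166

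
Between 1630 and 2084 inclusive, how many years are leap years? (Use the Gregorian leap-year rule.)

111

Multiples of 4 in [1630,2084]: 114.
Of those, multiples of 100: 4 (not leap unless ÷400).
Multiples of 400: 1.
Leap years = 114 − 4 + 1 = 111.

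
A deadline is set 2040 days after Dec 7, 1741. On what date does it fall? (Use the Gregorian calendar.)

July 9, 1747

+365 (one year) → Dec 7, 1742 (1675 left).
+365 (one year) → Dec 7, 1743 (1310 left).
+366 (one year; includes Feb 29, 1744) → Dec 7, 1744 (944 left).
+365 (one year) → Dec 7, 1745 (579 left).
+365 (one year) → Dec 7, 1746 (214 left).
Dec has 31 days: +25 → Jan 1, 1747 (189 left).
Jan has 31 days: +31 → Feb 1, 1747 (158 left).
Feb has 28 days: +28 → Mar 1, 1747 (130 left).
Mar has 31 days: +31 → Apr 1, 1747 (99 left).
Apr has 30 days: +30 → May 1, 1747 (69 left).
May has 31 days: +31 → Jun 1, 1747 (38 left).
Jun has 30 days: +30 → Jul 1, 1747 (8 left).
+8 → Jul 9, 1747.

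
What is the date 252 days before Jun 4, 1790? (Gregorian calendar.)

September 25, 1789

−4 → May 31, 1790 (end of May, 31 days; 248 left).
−31 → Apr 30, 1790 (end of Apr, 30 days; 217 left).
−30 → Mar 31, 1790 (end of Mar, 31 days; 187 left).
−31 → Feb 28, 1790 (end of Feb, 28 days; 156 left).
−28 → Jan 31, 1790 (end of Jan, 31 days; 128 left).
−31 → Dec 31, 1789 (end of Dec, 31 days; 97 left).
−31 → Nov 30, 1789 (end of Nov, 30 days; 66 left).
−30 → Oct 31, 1789 (end of Oct, 31 days; 36 left).
−31 → Sep 30, 1789 (end of Sep, 30 days; 5 left).
−5 → Sep 25, 1789.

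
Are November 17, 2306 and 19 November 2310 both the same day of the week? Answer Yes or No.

Yes

From Nov 17, 2306 to Nov 19, 2310 is 1463 days.
1463 mod 7 = 0, so they are the same weekday.
(Nov 17, 2306 is a Saturday; Nov 19, 2310 is a Saturday.)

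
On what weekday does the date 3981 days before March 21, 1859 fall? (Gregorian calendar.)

Mar 21, 1859 is a Monday.
3981 mod 7 = 5, so 3981 days before a Monday is Monday − 5 = Wednesday.

Wednesday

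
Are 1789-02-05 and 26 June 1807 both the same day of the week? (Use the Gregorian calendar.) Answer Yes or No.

From Feb 5, 1789 to Jun 26, 1807 is 6714 days.
6714 mod 7 = 1, so they are different weekdays.
(Feb 5, 1789 is a Thursday; Jun 26, 1807 is a Friday.)

No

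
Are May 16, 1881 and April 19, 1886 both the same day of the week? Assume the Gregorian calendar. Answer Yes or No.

Yes

From May 16, 1881 to Apr 19, 1886 is 1799 days.
1799 mod 7 = 0, so they are the same weekday.
(May 16, 1881 is a Monday; Apr 19, 1886 is a Monday.)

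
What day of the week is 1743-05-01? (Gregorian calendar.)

Wednesday

Doomsday rule: the anchor day for the 1700s is Sunday. For year 43: 43÷12 = 3 r 7, and 7÷4 = 1, so 3+7+1 = 11.
Sunday + 11 ≡ Thursday — that's 1743's doomsday.
In May the doomsday date is May 9.
May 1 is 8 days before May 9; 8 mod 7 = 1, so Thursday − 1 = Wednesday.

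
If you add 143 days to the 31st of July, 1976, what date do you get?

Jul has 31 days: +1 → Aug 1, 1976 (142 left).
Aug has 31 days: +31 → Sep 1, 1976 (111 left).
Sep has 30 days: +30 → Oct 1, 1976 (81 left).
Oct has 31 days: +31 → Nov 1, 1976 (50 left).
Nov has 30 days: +30 → Dec 1, 1976 (20 left).
+20 → Dec 21, 1976.

December 21, 1976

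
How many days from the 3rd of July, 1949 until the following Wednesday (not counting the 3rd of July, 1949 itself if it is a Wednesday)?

3

Jul 3, 1949 is a Sunday.
From Sunday to the next Wednesday is 3 days.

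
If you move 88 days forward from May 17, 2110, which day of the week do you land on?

May 17, 2110 is a Saturday.
88 mod 7 = 4, so 88 days after a Saturday is Saturday + 4 = Wednesday.

Wednesday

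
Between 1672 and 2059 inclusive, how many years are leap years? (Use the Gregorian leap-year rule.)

94

Multiples of 4 in [1672,2059]: 97.
Of those, multiples of 100: 4 (not leap unless ÷400).
Multiples of 400: 1.
Leap years = 97 − 4 + 1 = 94.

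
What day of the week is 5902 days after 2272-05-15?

First find the weekday of May 15, 2272. Doomsday rule: the anchor day for the 2200s is Friday. For year 72: 72÷12 = 6 r 0, and 0÷4 = 0, so 6+0+0 = 6.
Friday + 6 ≡ Thursday — that's 2272's doomsday.
In May the doomsday date is May 9.
May 15 is 6 days after May 9; 6 mod 7 = 6, so Thursday + 6 = Wednesday.
5902 mod 7 = 1, so 5902 days after a Wednesday is Wednesday + 1 = Thursday.

Thursday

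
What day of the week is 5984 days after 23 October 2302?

Wednesday

Oct 23, 2302 is a Thursday.
5984 mod 7 = 6, so 5984 days after a Thursday is Thursday + 6 = Wednesday.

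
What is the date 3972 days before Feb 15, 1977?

−366 (one year; includes Feb 29, 1976) → Feb 15, 1976 (3606 left).
−365 (one year) → Feb 15, 1975 (3241 left).
−365 (one year) → Feb 15, 1974 (2876 left).
−365 (one year) → Feb 15, 1973 (2511 left).
−366 (one year; includes Feb 29, 1972) → Feb 15, 1972 (2145 left).
−365 (one year) → Feb 15, 1971 (1780 left).
−365 (one year) → Feb 15, 1970 (1415 left).
−365 (one year) → Feb 15, 1969 (1050 left).
−366 (one year; includes Feb 29, 1968) → Feb 15, 1968 (684 left).
−365 (one year) → Feb 15, 1967 (319 left).
−15 → Jan 31, 1967 (end of Jan, 31 days; 304 left).
−31 → Dec 31, 1966 (end of Dec, 31 days; 273 left).
−31 → Nov 30, 1966 (end of Nov, 30 days; 242 left).
−30 → Oct 31, 1966 (end of Oct, 31 days; 212 left).
−31 → Sep 30, 1966 (end of Sep, 30 days; 181 left).
−30 → Aug 31, 1966 (end of Aug, 31 days; 151 left).
−31 → Jul 31, 1966 (end of Jul, 31 days; 120 left).
−31 → Jun 30, 1966 (end of Jun, 30 days; 89 left).
−30 → May 31, 1966 (end of May, 31 days; 59 left).
−31 → Apr 30, 1966 (end of Apr, 30 days; 28 left).
−28 → Apr 2, 1966.

April 2, 1966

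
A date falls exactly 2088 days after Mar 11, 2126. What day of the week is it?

Wednesday

Mar 11, 2126 is a Monday.
2088 mod 7 = 2, so 2088 days after a Monday is Monday + 2 = Wednesday.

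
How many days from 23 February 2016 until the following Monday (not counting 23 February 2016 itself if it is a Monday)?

6

Feb 23, 2016 is a Tuesday.
From Tuesday to the next Monday is 6 days.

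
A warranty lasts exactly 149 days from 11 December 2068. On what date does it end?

May 9, 2069

Dec has 31 days: +21 → Jan 1, 2069 (128 left).
Jan has 31 days: +31 → Feb 1, 2069 (97 left).
Feb has 28 days: +28 → Mar 1, 2069 (69 left).
Mar has 31 days: +31 → Apr 1, 2069 (38 left).
Apr has 30 days: +30 → May 1, 2069 (8 left).
+8 → May 9, 2069.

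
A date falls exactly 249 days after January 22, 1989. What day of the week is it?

Jan 22, 1989 is a Sunday.
249 mod 7 = 4, so 249 days after a Sunday is Sunday + 4 = Thursday.

Thursday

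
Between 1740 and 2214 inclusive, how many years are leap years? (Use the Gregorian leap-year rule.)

Multiples of 4 in [1740,2214]: 119.
Of those, multiples of 100: 5 (not leap unless ÷400).
Multiples of 400: 1.
Leap years = 119 − 5 + 1 = 115.

115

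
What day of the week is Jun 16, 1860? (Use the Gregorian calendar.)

Saturday

Doomsday rule: the anchor day for the 1800s is Friday. For year 60: 60÷12 = 5 r 0, and 0÷4 = 0, so 5+0+0 = 5.
Friday + 5 ≡ Wednesday — that's 1860's doomsday.
In June the doomsday date is Jun 6.
Jun 16 is 10 days after Jun 6; 10 mod 7 = 3, so Wednesday + 3 = Saturday.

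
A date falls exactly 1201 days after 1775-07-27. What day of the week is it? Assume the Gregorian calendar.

Jul 27, 1775 is a Thursday.
1201 mod 7 = 4, so 1201 days after a Thursday is Thursday + 4 = Monday.

Monday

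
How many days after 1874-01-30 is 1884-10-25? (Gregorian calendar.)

3921

Jan 30, 1874 → Jan 30, 1875: 365 days.
Jan 30, 1875 → Jan 30, 1876: 365 days.
Jan 30, 1876 → Jan 30, 1877: 366 days (Feb 29, 1876 is in that span).
Jan 30, 1877 → Jan 30, 1878: 365 days.
Jan 30, 1878 → Jan 30, 1879: 365 days.
Jan 30, 1879 → Jan 30, 1880: 365 days.
Jan 30, 1880 → Jan 30, 1881: 366 days (Feb 29, 1880 is in that span).
Jan 30, 1881 → Jan 30, 1882: 365 days.
Jan 30, 1882 → Jan 30, 1883: 365 days.
Jan 30, 1883 → Jan 30, 1884: 365 days.
Jan 30, 1884 → Feb 29, 1884: 30 days (January has 31).
Feb 29, 1884 → Mar 29, 1884: 29 days (February has 29).
Mar 29, 1884 → Apr 29, 1884: 31 days (March has 31).
Apr 29, 1884 → May 29, 1884: 30 days (April has 30).
May 29, 1884 → Jun 29, 1884: 31 days (May has 31).
Jun 29, 1884 → Jul 29, 1884: 30 days (June has 30).
Jul 29, 1884 → Aug 29, 1884: 31 days (July has 31).
Aug 29, 1884 → Sep 29, 1884: 31 days (August has 31).
Sep 29, 1884 → Oct 25, 1884: 26 days.
Total: 3921 days.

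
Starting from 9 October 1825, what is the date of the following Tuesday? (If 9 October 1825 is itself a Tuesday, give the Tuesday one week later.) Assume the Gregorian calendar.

Oct 9, 1825 is a Sunday.
From Sunday to the next Tuesday is 2 days.
Oct 9, 1825 + 2 = Oct 11, 1825.

October 11, 1825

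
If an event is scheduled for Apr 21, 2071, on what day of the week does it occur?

Doomsday rule: the anchor day for the 2000s is Tuesday. For year 71: 71÷12 = 5 r 11, and 11÷4 = 2, so 5+11+2 = 18.
Tuesday + 18 ≡ Saturday — that's 2071's doomsday.
In April the doomsday date is Apr 4.
Apr 21 is 17 days after Apr 4; 17 mod 7 = 3, so Saturday + 3 = Tuesday.

Tuesday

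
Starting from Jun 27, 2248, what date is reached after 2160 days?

May 27, 2254

+365 (one year) → Jun 27, 2249 (1795 left).
+365 (one year) → Jun 27, 2250 (1430 left).
+365 (one year) → Jun 27, 2251 (1065 left).
+366 (one year; includes Feb 29, 2252) → Jun 27, 2252 (699 left).
+365 (one year) → Jun 27, 2253 (334 left).
Jun has 30 days: +4 → Jul 1, 2253 (330 left).
Jul has 31 days: +31 → Aug 1, 2253 (299 left).
Aug has 31 days: +31 → Sep 1, 2253 (268 left).
Sep has 30 days: +30 → Oct 1, 2253 (238 left).
Oct has 31 days: +31 → Nov 1, 2253 (207 left).
Nov has 30 days: +30 → Dec 1, 2253 (177 left).
Dec has 31 days: +31 → Jan 1, 2254 (146 left).
Jan has 31 days: +31 → Feb 1, 2254 (115 left).
Feb has 28 days: +28 → Mar 1, 2254 (87 left).
Mar has 31 days: +31 → Apr 1, 2254 (56 left).
Apr has 30 days: +30 → May 1, 2254 (26 left).
+26 → May 27, 2254.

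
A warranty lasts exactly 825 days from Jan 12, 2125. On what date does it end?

April 17, 2127

+365 (one year) → Jan 12, 2126 (460 left).
+365 (one year) → Jan 12, 2127 (95 left).
Jan has 31 days: +20 → Feb 1, 2127 (75 left).
Feb has 28 days: +28 → Mar 1, 2127 (47 left).
Mar has 31 days: +31 → Apr 1, 2127 (16 left).
+16 → Apr 17, 2127.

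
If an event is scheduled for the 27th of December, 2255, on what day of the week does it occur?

Doomsday rule: the anchor day for the 2200s is Friday. For year 55: 55÷12 = 4 r 7, and 7÷4 = 1, so 4+7+1 = 12.
Friday + 12 ≡ Wednesday — that's 2255's doomsday.
In December the doomsday date is Dec 12.
Dec 27 is 15 days after Dec 12; 15 mod 7 = 1, so Wednesday + 1 = Thursday.

Thursday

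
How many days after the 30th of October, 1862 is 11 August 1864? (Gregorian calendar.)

651

Oct 30, 1862 → Oct 30, 1863: 365 days.
Oct 30, 1863 → Nov 30, 1863: 31 days (October has 31).
Nov 30, 1863 → Dec 30, 1863: 30 days (November has 30).
Dec 30, 1863 → Jan 30, 1864: 31 days (December has 31).
Jan 30, 1864 → Feb 29, 1864: 30 days (January has 31).
Feb 29, 1864 → Mar 29, 1864: 29 days (February has 29).
Mar 29, 1864 → Apr 29, 1864: 31 days (March has 31).
Apr 29, 1864 → May 29, 1864: 30 days (April has 30).
May 29, 1864 → Jun 29, 1864: 31 days (May has 31).
Jun 29, 1864 → Jul 29, 1864: 30 days (June has 30).
Jul 29, 1864 → Aug 11, 1864: 13 days.
Total: 651 days.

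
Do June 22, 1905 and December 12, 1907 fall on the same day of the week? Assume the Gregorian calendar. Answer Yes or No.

From Jun 22, 1905 to Dec 12, 1907 is 903 days.
903 mod 7 = 0, so they are the same weekday.
(Jun 22, 1905 is a Thursday; Dec 12, 1907 is a Thursday.)

Yes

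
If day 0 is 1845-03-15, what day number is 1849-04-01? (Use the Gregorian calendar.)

1478

Mar 15, 1845 → Mar 15, 1846: 365 days.
Mar 15, 1846 → Mar 15, 1847: 365 days.
Mar 15, 1847 → Mar 15, 1848: 366 days (Feb 29, 1848 is in that span).
Mar 15, 1848 → Apr 15, 1848: 31 days (March has 31).
Apr 15, 1848 → May 15, 1848: 30 days (April has 30).
May 15, 1848 → Jun 15, 1848: 31 days (May has 31).
Jun 15, 1848 → Jul 15, 1848: 30 days (June has 30).
Jul 15, 1848 → Aug 15, 1848: 31 days (July has 31).
Aug 15, 1848 → Sep 15, 1848: 31 days (August has 31).
Sep 15, 1848 → Oct 15, 1848: 30 days (September has 30).
Oct 15, 1848 → Nov 15, 1848: 31 days (October has 31).
Nov 15, 1848 → Dec 15, 1848: 30 days (November has 30).
Dec 15, 1848 → Jan 15, 1849: 31 days (December has 31).
Jan 15, 1849 → Feb 15, 1849: 31 days (January has 31).
Feb 15, 1849 → Mar 15, 1849: 28 days (February has 28).
Mar 15, 1849 → Apr 1, 1849: 17 days.
Total: 1478 days.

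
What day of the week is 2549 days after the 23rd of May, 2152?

May 23, 2152 is a Tuesday.
2549 mod 7 = 1, so 2549 days after a Tuesday is Tuesday + 1 = Wednesday.

Wednesday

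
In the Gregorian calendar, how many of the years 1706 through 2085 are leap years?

93

Multiples of 4 in [1706,2085]: 95.
Of those, multiples of 100: 3 (not leap unless ÷400).
Multiples of 400: 1.
Leap years = 95 − 3 + 1 = 93.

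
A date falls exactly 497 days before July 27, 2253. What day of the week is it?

First find the weekday of Jul 27, 2253. Doomsday rule: the anchor day for the 2200s is Friday. For year 53: 53÷12 = 4 r 5, and 5÷4 = 1, so 4+5+1 = 10.
Friday + 10 ≡ Monday — that's 2253's doomsday.
In July the doomsday date is Jul 11.
Jul 27 is 16 days after Jul 11; 16 mod 7 = 2, so Monday + 2 = Wednesday.
497 mod 7 = 0, so 497 days before a Wednesday is Wednesday − 0 = Wednesday.

Wednesday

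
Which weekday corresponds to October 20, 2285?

Tuesday

Doomsday rule: the anchor day for the 2200s is Friday. For year 85: 85÷12 = 7 r 1, and 1÷4 = 0, so 7+1+0 = 8.
Friday + 8 ≡ Saturday — that's 2285's doomsday.
In October the doomsday date is Oct 10.
Oct 20 is 10 days after Oct 10; 10 mod 7 = 3, so Saturday + 3 = Tuesday.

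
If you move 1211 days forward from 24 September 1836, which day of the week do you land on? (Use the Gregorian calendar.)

First find the weekday of Sep 24, 1836. Doomsday rule: the anchor day for the 1800s is Friday. For year 36: 36÷12 = 3 r 0, and 0÷4 = 0, so 3+0+0 = 3.
Friday + 3 ≡ Monday — that's 1836's doomsday.
In September the doomsday date is Sep 5.
Sep 24 is 19 days after Sep 5; 19 mod 7 = 5, so Monday + 5 = Saturday.
1211 mod 7 = 0, so 1211 days after a Saturday is Saturday + 0 = Saturday.

Saturday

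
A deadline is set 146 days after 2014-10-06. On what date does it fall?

March 1, 2015

Oct has 31 days: +26 → Nov 1, 2014 (120 left).
Nov has 30 days: +30 → Dec 1, 2014 (90 left).
Dec has 31 days: +31 → Jan 1, 2015 (59 left).
Jan has 31 days: +31 → Feb 1, 2015 (28 left).
Feb has 28 days: +28 → Mar 1, 2015 (0 left).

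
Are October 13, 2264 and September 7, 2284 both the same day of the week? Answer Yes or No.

No

From Oct 13, 2264 to Sep 7, 2284 is 7269 days.
7269 mod 7 = 3, so they are different weekdays.
(Oct 13, 2264 is a Thursday; Sep 7, 2284 is a Sunday.)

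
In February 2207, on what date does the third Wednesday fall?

February 1, 2207 is a Sunday.
The first Wednesday is therefore February 4 (3 days later).
The third Wednesday is 4 + 2×7 = February 18.

February 18, 2207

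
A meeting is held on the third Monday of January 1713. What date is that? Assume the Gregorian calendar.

January 16, 1713

January 1, 1713 is a Sunday.
The first Monday is therefore January 2 (1 days later).
The third Monday is 2 + 2×7 = January 16.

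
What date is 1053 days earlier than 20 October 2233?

−365 (one year) → Oct 20, 2232 (688 left).
−366 (one year; includes Feb 29, 2232) → Oct 20, 2231 (322 left).
−20 → Sep 30, 2231 (end of Sep, 30 days; 302 left).
−30 → Aug 31, 2231 (end of Aug, 31 days; 272 left).
−31 → Jul 31, 2231 (end of Jul, 31 days; 241 left).
−31 → Jun 30, 2231 (end of Jun, 30 days; 210 left).
−30 → May 31, 2231 (end of May, 31 days; 180 left).
−31 → Apr 30, 2231 (end of Apr, 30 days; 149 left).
−30 → Mar 31, 2231 (end of Mar, 31 days; 119 left).
−31 → Feb 28, 2231 (end of Feb, 28 days; 88 left).
−28 → Jan 31, 2231 (end of Jan, 31 days; 60 left).
−31 → Dec 31, 2230 (end of Dec, 31 days; 29 left).
−29 → Dec 2, 2230.

December 2, 2230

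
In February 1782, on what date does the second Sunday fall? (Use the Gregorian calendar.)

February 1, 1782 is a Friday.
The first Sunday is therefore February 3 (2 days later).
The second Sunday is 3 + 1×7 = February 10.

February 10, 1782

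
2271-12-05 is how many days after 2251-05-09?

May 9, 2251 → May 9, 2252: 366 days (Feb 29, 2252 is in that span).
May 9, 2252 → May 9, 2253: 365 days.
May 9, 2253 → May 9, 2254: 365 days.
May 9, 2254 → May 9, 2255: 365 days.
May 9, 2255 → May 9, 2256: 366 days (Feb 29, 2256 is in that span).
May 9, 2256 → May 9, 2257: 365 days.
May 9, 2257 → May 9, 2258: 365 days.
May 9, 2258 → May 9, 2259: 365 days.
May 9, 2259 → May 9, 2260: 366 days (Feb 29, 2260 is in that span).
May 9, 2260 → May 9, 2261: 365 days.
May 9, 2261 → May 9, 2262: 365 days.
May 9, 2262 → May 9, 2263: 365 days.
May 9, 2263 → May 9, 2264: 366 days (Feb 29, 2264 is in that span).
May 9, 2264 → May 9, 2265: 365 days.
May 9, 2265 → May 9, 2266: 365 days.
May 9, 2266 → May 9, 2267: 365 days.
May 9, 2267 → May 9, 2268: 366 days (Feb 29, 2268 is in that span).
May 9, 2268 → May 9, 2269: 365 days.
May 9, 2269 → May 9, 2270: 365 days.
May 9, 2270 → May 9, 2271: 365 days.
May 9, 2271 → Jun 9, 2271: 31 days (May has 31).
Jun 9, 2271 → Jul 9, 2271: 30 days (June has 30).
Jul 9, 2271 → Aug 9, 2271: 31 days (July has 31).
Aug 9, 2271 → Sep 9, 2271: 31 days (August has 31).
Sep 9, 2271 → Oct 9, 2271: 30 days (September has 30).
Oct 9, 2271 → Nov 9, 2271: 31 days (October has 31).
Nov 9, 2271 → Dec 5, 2271: 26 days.
Total: 7515 days.

7515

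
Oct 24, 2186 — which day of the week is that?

Doomsday rule: the anchor day for the 2100s is Sunday. For year 86: 86÷12 = 7 r 2, and 2÷4 = 0, so 7+2+0 = 9.
Sunday + 9 ≡ Tuesday — that's 2186's doomsday.
In October the doomsday date is Oct 10.
Oct 24 is 14 days after Oct 10; 14 mod 7 = 0, so Tuesday + 0 = Tuesday.

Tuesday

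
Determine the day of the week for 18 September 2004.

Doomsday rule: the anchor day for the 2000s is Tuesday. For year 04: 4÷12 = 0 r 4, and 4÷4 = 1, so 0+4+1 = 5.
Tuesday + 5 ≡ Sunday — that's 2004's doomsday.
In September the doomsday date is Sep 5.
Sep 18 is 13 days after Sep 5; 13 mod 7 = 6, so Sunday + 6 = Saturday.

Saturday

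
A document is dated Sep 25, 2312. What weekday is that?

Wednesday

Doomsday rule: the anchor day for the 2300s is Wednesday. For year 12: 12÷12 = 1 r 0, and 0÷4 = 0, so 1+0+0 = 1.
Wednesday + 1 ≡ Thursday — that's 2312's doomsday.
In September the doomsday date is Sep 5.
Sep 25 is 20 days after Sep 5; 20 mod 7 = 6, so Thursday + 6 = Wednesday.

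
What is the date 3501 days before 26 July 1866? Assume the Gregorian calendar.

December 24, 1856

−365 (one year) → Jul 26, 1865 (3136 left).
−365 (one year) → Jul 26, 1864 (2771 left).
−366 (one year; includes Feb 29, 1864) → Jul 26, 1863 (2405 left).
−365 (one year) → Jul 26, 1862 (2040 left).
−365 (one year) → Jul 26, 1861 (1675 left).
−365 (one year) → Jul 26, 1860 (1310 left).
−366 (one year; includes Feb 29, 1860) → Jul 26, 1859 (944 left).
−365 (one year) → Jul 26, 1858 (579 left).
−365 (one year) → Jul 26, 1857 (214 left).
−26 → Jun 30, 1857 (end of Jun, 30 days; 188 left).
−30 → May 31, 1857 (end of May, 31 days; 158 left).
−31 → Apr 30, 1857 (end of Apr, 30 days; 127 left).
−30 → Mar 31, 1857 (end of Mar, 31 days; 97 left).
−31 → Feb 28, 1857 (end of Feb, 28 days; 66 left).
−28 → Jan 31, 1857 (end of Jan, 31 days; 38 left).
−31 → Dec 31, 1856 (end of Dec, 31 days; 7 left).
−7 → Dec 24, 1856.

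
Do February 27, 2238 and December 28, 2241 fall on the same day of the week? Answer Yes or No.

From Feb 27, 2238 to Dec 28, 2241 is 1400 days.
1400 mod 7 = 0, so they are the same weekday.
(Feb 27, 2238 is a Tuesday; Dec 28, 2241 is a Tuesday.)

Yes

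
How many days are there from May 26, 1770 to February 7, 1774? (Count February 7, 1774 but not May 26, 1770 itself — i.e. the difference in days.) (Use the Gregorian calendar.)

May 26, 1770 → May 26, 1771: 365 days.
May 26, 1771 → May 26, 1772: 366 days (Feb 29, 1772 is in that span).
May 26, 1772 → May 26, 1773: 365 days.
May 26, 1773 → Jun 26, 1773: 31 days (May has 31).
Jun 26, 1773 → Jul 26, 1773: 30 days (June has 30).
Jul 26, 1773 → Aug 26, 1773: 31 days (July has 31).
Aug 26, 1773 → Sep 26, 1773: 31 days (August has 31).
Sep 26, 1773 → Oct 26, 1773: 30 days (September has 30).
Oct 26, 1773 → Nov 26, 1773: 31 days (October has 31).
Nov 26, 1773 → Dec 26, 1773: 30 days (November has 30).
Dec 26, 1773 → Jan 26, 1774: 31 days (December has 31).
Jan 26, 1774 → Feb 7, 1774: 12 days.
Total: 1353 days.

1353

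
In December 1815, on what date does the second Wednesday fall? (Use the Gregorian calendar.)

December 1, 1815 is a Friday.
The first Wednesday is therefore December 6 (5 days later).
The second Wednesday is 6 + 1×7 = December 13.

December 13, 1815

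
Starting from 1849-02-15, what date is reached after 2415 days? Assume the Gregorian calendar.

+365 (one year) → Feb 15, 1850 (2050 left).
+365 (one year) → Feb 15, 1851 (1685 left).
+365 (one year) → Feb 15, 1852 (1320 left).
+366 (one year; includes Feb 29, 1852) → Feb 15, 1853 (954 left).
+365 (one year) → Feb 15, 1854 (589 left).
+365 (one year) → Feb 15, 1855 (224 left).
Feb has 28 days: +14 → Mar 1, 1855 (210 left).
Mar has 31 days: +31 → Apr 1, 1855 (179 left).
Apr has 30 days: +30 → May 1, 1855 (149 left).
May has 31 days: +31 → Jun 1, 1855 (118 left).
Jun has 30 days: +30 → Jul 1, 1855 (88 left).
Jul has 31 days: +31 → Aug 1, 1855 (57 left).
Aug has 31 days: +31 → Sep 1, 1855 (26 left).
+26 → Sep 27, 1855.

September 27, 1855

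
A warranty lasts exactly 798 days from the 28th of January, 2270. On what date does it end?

+365 (one year) → Jan 28, 2271 (433 left).
+365 (one year) → Jan 28, 2272 (68 left).
Jan has 31 days: +4 → Feb 1, 2272 (64 left).
Feb has 29 days: +29 → Mar 1, 2272 (35 left).
Mar has 31 days: +31 → Apr 1, 2272 (4 left).
+4 → Apr 5, 2272.

April 5, 2272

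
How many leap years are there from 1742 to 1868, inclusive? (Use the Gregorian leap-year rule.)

Multiples of 4 in [1742,1868]: 32.
Of those, multiples of 100: 1 (not leap unless ÷400).
Multiples of 400: 0.
Leap years = 32 − 1 + 0 = 31.

31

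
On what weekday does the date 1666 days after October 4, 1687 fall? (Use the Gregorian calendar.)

First find the weekday of Oct 4, 1687. Doomsday rule: the anchor day for the 1600s is Tuesday. For year 87: 87÷12 = 7 r 3, and 3÷4 = 0, so 7+3+0 = 10.
Tuesday + 10 ≡ Friday — that's 1687's doomsday.
In October the doomsday date is Oct 10.
Oct 4 is 6 days before Oct 10; 6 mod 7 = 6, so Friday − 6 = Saturday.
1666 mod 7 = 0, so 1666 days after a Saturday is Saturday + 0 = Saturday.

Saturday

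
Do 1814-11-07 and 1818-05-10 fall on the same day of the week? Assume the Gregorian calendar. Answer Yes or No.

No

From Nov 7, 1814 to May 10, 1818 is 1280 days.
1280 mod 7 = 6, so they are different weekdays.
(Nov 7, 1814 is a Monday; May 10, 1818 is a Sunday.)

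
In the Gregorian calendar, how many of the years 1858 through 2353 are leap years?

120

Multiples of 4 in [1858,2353]: 124.
Of those, multiples of 100: 5 (not leap unless ÷400).
Multiples of 400: 1.
Leap years = 124 − 5 + 1 = 120.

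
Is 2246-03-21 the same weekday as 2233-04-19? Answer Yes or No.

From Apr 19, 2233 to Mar 21, 2246 is 4719 days.
4719 mod 7 = 1, so they are different weekdays.
(Apr 19, 2233 is a Friday; Mar 21, 2246 is a Saturday.)

No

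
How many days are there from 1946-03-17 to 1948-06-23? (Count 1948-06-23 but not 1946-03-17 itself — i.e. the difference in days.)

Mar 17, 1946 → Mar 17, 1947: 365 days.
Mar 17, 1947 → Mar 17, 1948: 366 days (Feb 29, 1948 is in that span).
Mar 17, 1948 → Apr 17, 1948: 31 days (March has 31).
Apr 17, 1948 → May 17, 1948: 30 days (April has 30).
May 17, 1948 → Jun 17, 1948: 31 days (May has 31).
Jun 17, 1948 → Jun 23, 1948: 6 days.
Total: 829 days.

829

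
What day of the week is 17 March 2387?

Doomsday rule: the anchor day for the 2300s is Wednesday. For year 87: 87÷12 = 7 r 3, and 3÷4 = 0, so 7+3+0 = 10.
Wednesday + 10 ≡ Saturday — that's 2387's doomsday.
In March the doomsday date is Mar 14.
Mar 17 is 3 days after Mar 14; 3 mod 7 = 3, so Saturday + 3 = Tuesday.

Tuesday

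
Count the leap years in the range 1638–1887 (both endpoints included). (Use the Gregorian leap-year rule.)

Multiples of 4 in [1638,1887]: 62.
Of those, multiples of 100: 2 (not leap unless ÷400).
Multiples of 400: 0.
Leap years = 62 − 2 + 0 = 60.

60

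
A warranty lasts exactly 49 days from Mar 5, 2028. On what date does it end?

Mar has 31 days: +27 → Apr 1, 2028 (22 left).
+22 → Apr 23, 2028.

April 23, 2028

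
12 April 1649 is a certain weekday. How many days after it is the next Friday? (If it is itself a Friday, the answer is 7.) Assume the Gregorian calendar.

Apr 12, 1649 is a Monday.
From Monday to the next Friday is 4 days.

4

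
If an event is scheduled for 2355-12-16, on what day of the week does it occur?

Friday

Doomsday rule: the anchor day for the 2300s is Wednesday. For year 55: 55÷12 = 4 r 7, and 7÷4 = 1, so 4+7+1 = 12.
Wednesday + 12 ≡ Monday — that's 2355's doomsday.
In December the doomsday date is Dec 12.
Dec 16 is 4 days after Dec 12; 4 mod 7 = 4, so Monday + 4 = Friday.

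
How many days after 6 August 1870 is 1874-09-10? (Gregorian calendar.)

Aug 6, 1870 → Aug 6, 1871: 365 days.
Aug 6, 1871 → Aug 6, 1872: 366 days (Feb 29, 1872 is in that span).
Aug 6, 1872 → Aug 6, 1873: 365 days.
Aug 6, 1873 → Sep 6, 1873: 31 days (August has 31).
Sep 6, 1873 → Oct 6, 1873: 30 days (September has 30).
Oct 6, 1873 → Nov 6, 1873: 31 days (October has 31).
Nov 6, 1873 → Dec 6, 1873: 30 days (November has 30).
Dec 6, 1873 → Jan 6, 1874: 31 days (December has 31).
Jan 6, 1874 → Feb 6, 1874: 31 days (January has 31).
Feb 6, 1874 → Mar 6, 1874: 28 days (February has 28).
Mar 6, 1874 → Apr 6, 1874: 31 days (March has 31).
Apr 6, 1874 → May 6, 1874: 30 days (April has 30).
May 6, 1874 → Jun 6, 1874: 31 days (May has 31).
Jun 6, 1874 → Jul 6, 1874: 30 days (June has 30).
Jul 6, 1874 → Aug 6, 1874: 31 days (July has 31).
Aug 6, 1874 → Sep 6, 1874: 31 days (August has 31).
Sep 6, 1874 → Sep 10, 1874: 4 days.
Total: 1496 days.

1496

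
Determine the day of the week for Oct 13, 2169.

Doomsday rule: the anchor day for the 2100s is Sunday. For year 69: 69÷12 = 5 r 9, and 9÷4 = 2, so 5+9+2 = 16.
Sunday + 16 ≡ Tuesday — that's 2169's doomsday.
In October the doomsday date is Oct 10.
Oct 13 is 3 days after Oct 10; 3 mod 7 = 3, so Tuesday + 3 = Friday.

Friday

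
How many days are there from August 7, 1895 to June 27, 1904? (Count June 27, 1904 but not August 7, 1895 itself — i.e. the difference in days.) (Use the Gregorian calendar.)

Aug 7, 1895 → Aug 7, 1896: 366 days (Feb 29, 1896 is in that span).
Aug 7, 1896 → Aug 7, 1897: 365 days.
Aug 7, 1897 → Aug 7, 1898: 365 days.
Aug 7, 1898 → Aug 7, 1899: 365 days.
Aug 7, 1899 → Aug 7, 1900: 365 days.
Aug 7, 1900 → Aug 7, 1901: 365 days.
Aug 7, 1901 → Aug 7, 1902: 365 days.
Aug 7, 1902 → Aug 7, 1903: 365 days.
Aug 7, 1903 → Sep 7, 1903: 31 days (August has 31).
Sep 7, 1903 → Oct 7, 1903: 30 days (September has 30).
Oct 7, 1903 → Nov 7, 1903: 31 days (October has 31).
Nov 7, 1903 → Dec 7, 1903: 30 days (November has 30).
Dec 7, 1903 → Jan 7, 1904: 31 days (December has 31).
Jan 7, 1904 → Feb 7, 1904: 31 days (January has 31).
Feb 7, 1904 → Mar 7, 1904: 29 days (February has 29).
Mar 7, 1904 → Apr 7, 1904: 31 days (March has 31).
Apr 7, 1904 → May 7, 1904: 30 days (April has 30).
May 7, 1904 → Jun 7, 1904: 31 days (May has 31).
Jun 7, 1904 → Jun 27, 1904: 20 days.
Total: 3246 days.

3246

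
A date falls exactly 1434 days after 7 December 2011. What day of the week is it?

Tuesday

First find the weekday of Dec 7, 2011. Doomsday rule: the anchor day for the 2000s is Tuesday. For year 11: 11÷12 = 0 r 11, and 11÷4 = 2, so 0+11+2 = 13.
Tuesday + 13 ≡ Monday — that's 2011's doomsday.
In December the doomsday date is Dec 12.
Dec 7 is 5 days before Dec 12; 5 mod 7 = 5, so Monday − 5 = Wednesday.
1434 mod 7 = 6, so 1434 days after a Wednesday is Wednesday + 6 = Tuesday.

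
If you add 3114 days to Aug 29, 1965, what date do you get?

March 9, 1974

+365 (one year) → Aug 29, 1966 (2749 left).
+365 (one year) → Aug 29, 1967 (2384 left).
+366 (one year; includes Feb 29, 1968) → Aug 29, 1968 (2018 left).
+365 (one year) → Aug 29, 1969 (1653 left).
+365 (one year) → Aug 29, 1970 (1288 left).
+365 (one year) → Aug 29, 1971 (923 left).
+366 (one year; includes Feb 29, 1972) → Aug 29, 1972 (557 left).
+365 (one year) → Aug 29, 1973 (192 left).
Aug has 31 days: +3 → Sep 1, 1973 (189 left).
Sep has 30 days: +30 → Oct 1, 1973 (159 left).
Oct has 31 days: +31 → Nov 1, 1973 (128 left).
Nov has 30 days: +30 → Dec 1, 1973 (98 left).
Dec has 31 days: +31 → Jan 1, 1974 (67 left).
Jan has 31 days: +31 → Feb 1, 1974 (36 left).
Feb has 28 days: +28 → Mar 1, 1974 (8 left).
+8 → Mar 9, 1974.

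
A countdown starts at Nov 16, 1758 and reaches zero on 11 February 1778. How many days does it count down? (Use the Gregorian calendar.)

7027

Nov 16, 1758 → Nov 16, 1759: 365 days.
Nov 16, 1759 → Nov 16, 1760: 366 days (Feb 29, 1760 is in that span).
Nov 16, 1760 → Nov 16, 1761: 365 days.
Nov 16, 1761 → Nov 16, 1762: 365 days.
Nov 16, 1762 → Nov 16, 1763: 365 days.
Nov 16, 1763 → Nov 16, 1764: 366 days (Feb 29, 1764 is in that span).
Nov 16, 1764 → Nov 16, 1765: 365 days.
Nov 16, 1765 → Nov 16, 1766: 365 days.
Nov 16, 1766 → Nov 16, 1767: 365 days.
Nov 16, 1767 → Nov 16, 1768: 366 days (Feb 29, 1768 is in that span).
Nov 16, 1768 → Nov 16, 1769: 365 days.
Nov 16, 1769 → Nov 16, 1770: 365 days.
Nov 16, 1770 → Nov 16, 1771: 365 days.
Nov 16, 1771 → Nov 16, 1772: 366 days (Feb 29, 1772 is in that span).
Nov 16, 1772 → Nov 16, 1773: 365 days.
Nov 16, 1773 → Nov 16, 1774: 365 days.
Nov 16, 1774 → Nov 16, 1775: 365 days.
Nov 16, 1775 → Nov 16, 1776: 366 days (Feb 29, 1776 is in that span).
Nov 16, 1776 → Nov 16, 1777: 365 days.
Nov 16, 1777 → Dec 16, 1777: 30 days (November has 30).
Dec 16, 1777 → Jan 16, 1778: 31 days (December has 31).
Jan 16, 1778 → Feb 11, 1778: 26 days.
Total: 7027 days.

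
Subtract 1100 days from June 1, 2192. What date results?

−366 (one year; includes Feb 29, 2192) → Jun 1, 2191 (734 left).
−365 (one year) → Jun 1, 2190 (369 left).
−1 → May 31, 2190 (end of May, 31 days; 368 left).
−31 → Apr 30, 2190 (end of Apr, 30 days; 337 left).
−30 → Mar 31, 2190 (end of Mar, 31 days; 307 left).
−31 → Feb 28, 2190 (end of Feb, 28 days; 276 left).
−28 → Jan 31, 2190 (end of Jan, 31 days; 248 left).
−31 → Dec 31, 2189 (end of Dec, 31 days; 217 left).
−31 → Nov 30, 2189 (end of Nov, 30 days; 186 left).
−30 → Oct 31, 2189 (end of Oct, 31 days; 156 left).
−31 → Sep 30, 2189 (end of Sep, 30 days; 125 left).
−30 → Aug 31, 2189 (end of Aug, 31 days; 95 left).
−31 → Jul 31, 2189 (end of Jul, 31 days; 64 left).
−31 → Jun 30, 2189 (end of Jun, 30 days; 33 left).
−30 → May 31, 2189 (end of May, 31 days; 3 left).
−3 → May 28, 2189.

May 28, 2189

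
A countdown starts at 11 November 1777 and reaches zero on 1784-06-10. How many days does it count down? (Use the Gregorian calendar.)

Nov 11, 1777 → Nov 11, 1778: 365 days.
Nov 11, 1778 → Nov 11, 1779: 365 days.
Nov 11, 1779 → Nov 11, 1780: 366 days (Feb 29, 1780 is in that span).
Nov 11, 1780 → Nov 11, 1781: 365 days.
Nov 11, 1781 → Nov 11, 1782: 365 days.
Nov 11, 1782 → Nov 11, 1783: 365 days.
Nov 11, 1783 → Dec 11, 1783: 30 days (November has 30).
Dec 11, 1783 → Jan 11, 1784: 31 days (December has 31).
Jan 11, 1784 → Feb 11, 1784: 31 days (January has 31).
Feb 11, 1784 → Mar 11, 1784: 29 days (February has 29).
Mar 11, 1784 → Apr 11, 1784: 31 days (March has 31).
Apr 11, 1784 → May 11, 1784: 30 days (April has 30).
May 11, 1784 → Jun 10, 1784: 30 days.
Total: 2403 days.

2403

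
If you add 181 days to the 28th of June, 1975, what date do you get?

December 26, 1975

Jun has 30 days: +3 → Jul 1, 1975 (178 left).
Jul has 31 days: +31 → Aug 1, 1975 (147 left).
Aug has 31 days: +31 → Sep 1, 1975 (116 left).
Sep has 30 days: +30 → Oct 1, 1975 (86 left).
Oct has 31 days: +31 → Nov 1, 1975 (55 left).
Nov has 30 days: +30 → Dec 1, 1975 (25 left).
+25 → Dec 26, 1975.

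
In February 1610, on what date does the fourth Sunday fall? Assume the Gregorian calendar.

February 28, 1610

February 1, 1610 is a Monday.
The first Sunday is therefore February 7 (6 days later).
The fourth Sunday is 7 + 3×7 = February 28.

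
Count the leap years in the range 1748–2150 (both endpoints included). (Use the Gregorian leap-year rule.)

Multiples of 4 in [1748,2150]: 101.
Of those, multiples of 100: 4 (not leap unless ÷400).
Multiples of 400: 1.
Leap years = 101 − 4 + 1 = 98.

98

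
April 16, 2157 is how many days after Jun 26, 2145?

4312

Jun 26, 2145 → Jun 26, 2146: 365 days.
Jun 26, 2146 → Jun 26, 2147: 365 days.
Jun 26, 2147 → Jun 26, 2148: 366 days (Feb 29, 2148 is in that span).
Jun 26, 2148 → Jun 26, 2149: 365 days.
Jun 26, 2149 → Jun 26, 2150: 365 days.
Jun 26, 2150 → Jun 26, 2151: 365 days.
Jun 26, 2151 → Jun 26, 2152: 366 days (Feb 29, 2152 is in that span).
Jun 26, 2152 → Jun 26, 2153: 365 days.
Jun 26, 2153 → Jun 26, 2154: 365 days.
Jun 26, 2154 → Jun 26, 2155: 365 days.
Jun 26, 2155 → Jun 26, 2156: 366 days (Feb 29, 2156 is in that span).
Jun 26, 2156 → Jul 26, 2156: 30 days (June has 30).
Jul 26, 2156 → Aug 26, 2156: 31 days (July has 31).
Aug 26, 2156 → Sep 26, 2156: 31 days (August has 31).
Sep 26, 2156 → Oct 26, 2156: 30 days (September has 30).
Oct 26, 2156 → Nov 26, 2156: 31 days (October has 31).
Nov 26, 2156 → Dec 26, 2156: 30 days (November has 30).
Dec 26, 2156 → Jan 26, 2157: 31 days (December has 31).
Jan 26, 2157 → Feb 26, 2157: 31 days (January has 31).
Feb 26, 2157 → Mar 26, 2157: 28 days (February has 28).
Mar 26, 2157 → Apr 16, 2157: 21 days.
Total: 4312 days.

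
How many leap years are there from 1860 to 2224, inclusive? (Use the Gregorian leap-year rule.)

Multiples of 4 in [1860,2224]: 92.
Of those, multiples of 100: 4 (not leap unless ÷400).
Multiples of 400: 1.
Leap years = 92 − 4 + 1 = 89.

89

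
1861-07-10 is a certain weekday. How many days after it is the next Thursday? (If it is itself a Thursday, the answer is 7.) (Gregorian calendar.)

Jul 10, 1861 is a Wednesday.
From Wednesday to the next Thursday is 1 day.

1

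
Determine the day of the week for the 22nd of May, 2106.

Saturday

Doomsday rule: the anchor day for the 2100s is Sunday. For year 06: 6÷12 = 0 r 6, and 6÷4 = 1, so 0+6+1 = 7.
Sunday + 7 ≡ Sunday — that's 2106's doomsday.
In May the doomsday date is May 9.
May 22 is 13 days after May 9; 13 mod 7 = 6, so Sunday + 6 = Saturday.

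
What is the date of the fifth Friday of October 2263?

October 1, 2263 is a Thursday.
The first Friday is therefore October 2 (1 days later).
The fifth Friday is 2 + 4×7 = October 30.

October 30, 2263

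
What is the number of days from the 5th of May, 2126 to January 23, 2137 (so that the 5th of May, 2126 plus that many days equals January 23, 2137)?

3916

May 5, 2126 → May 5, 2127: 365 days.
May 5, 2127 → May 5, 2128: 366 days (Feb 29, 2128 is in that span).
May 5, 2128 → May 5, 2129: 365 days.
May 5, 2129 → May 5, 2130: 365 days.
May 5, 2130 → May 5, 2131: 365 days.
May 5, 2131 → May 5, 2132: 366 days (Feb 29, 2132 is in that span).
May 5, 2132 → May 5, 2133: 365 days.
May 5, 2133 → May 5, 2134: 365 days.
May 5, 2134 → May 5, 2135: 365 days.
May 5, 2135 → May 5, 2136: 366 days (Feb 29, 2136 is in that span).
May 5, 2136 → Jun 5, 2136: 31 days (May has 31).
Jun 5, 2136 → Jul 5, 2136: 30 days (June has 30).
Jul 5, 2136 → Aug 5, 2136: 31 days (July has 31).
Aug 5, 2136 → Sep 5, 2136: 31 days (August has 31).
Sep 5, 2136 → Oct 5, 2136: 30 days (September has 30).
Oct 5, 2136 → Nov 5, 2136: 31 days (October has 31).
Nov 5, 2136 → Dec 5, 2136: 30 days (November has 30).
Dec 5, 2136 → Jan 5, 2137: 31 days (December has 31).
Jan 5, 2137 → Jan 23, 2137: 18 days.
Total: 3916 days.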